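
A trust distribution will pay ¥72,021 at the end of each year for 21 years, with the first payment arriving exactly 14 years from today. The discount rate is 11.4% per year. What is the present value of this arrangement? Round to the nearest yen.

Ordinary annuity of 21 payments, first payment at period 14.
Periodic rate r = 0.114 per year.
The ordinary-annuity PV formula values the stream one period before the first payment (period 13); discount that back 13 periods:
PV₀ = 72,021 × [1 − (1+r)^−21] / r × (1+r)^−13 = ¥139,169

¥139,169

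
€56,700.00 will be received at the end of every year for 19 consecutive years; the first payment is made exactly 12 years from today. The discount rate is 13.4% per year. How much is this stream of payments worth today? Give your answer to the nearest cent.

Ordinary annuity of 19 payments, first payment at period 12.
Periodic rate r = 0.134 per year.
The ordinary-annuity PV formula values the stream one period before the first payment (period 11); discount that back 11 periods:
PV₀ = 56,700 × [1 − (1+r)^−19] / r × (1+r)^−11 = €96,375.30

€96,375.30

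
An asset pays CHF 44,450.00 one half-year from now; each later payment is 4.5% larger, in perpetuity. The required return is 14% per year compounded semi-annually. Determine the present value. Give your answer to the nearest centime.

CHF 1,778,000.00

Periodic rate r = 0.14/2 per half-year.
Growing perpetuity (Gordon): PV = PMT₁ / (r − g) = 44,450 / (r − 0.045) = CHF 1,778,000.00.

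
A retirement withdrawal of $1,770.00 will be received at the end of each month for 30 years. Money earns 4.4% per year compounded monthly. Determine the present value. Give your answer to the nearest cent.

This is an ordinary annuity: 360 payments of $1,770.00 at the end of each month.
Periodic rate r = 0.044/12 per month; n is counted in months.
PV = PMT × [(1 − (1+r)^−n)/r] = 1,770 × [1 − (1+r)^−360] / r = $353,462.09

$353,462.09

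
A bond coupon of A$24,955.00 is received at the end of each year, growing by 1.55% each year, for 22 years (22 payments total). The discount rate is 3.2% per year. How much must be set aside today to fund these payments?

Periodic rate r = 0.032 per year.
Growing ordinary annuity: PV = PMT₁ × [1 − ((1+g)/(1+r))^n] / (r − g) = 24,955 × [1 − ((1+0.0155)/(1+r))^22] / (r − 0.0155) = A$451,513.86.

A$451,513.86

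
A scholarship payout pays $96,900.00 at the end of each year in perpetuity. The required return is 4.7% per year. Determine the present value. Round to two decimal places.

Periodic rate r = 0.047 per year.
Level perpetuity: PV = PMT / r = 96,900 / (0.047) = $2,061,702.13.

$2,061,702.13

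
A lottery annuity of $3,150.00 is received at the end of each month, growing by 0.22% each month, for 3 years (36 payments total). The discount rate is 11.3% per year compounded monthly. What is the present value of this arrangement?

Periodic rate r = 0.113/12 per month; n is counted in months.
Growing ordinary annuity: PV = PMT₁ × [1 − ((1+g)/(1+r))^n] / (r − g) = 3,150 × [1 − ((1+0.0022)/(1+r))^36] / (r − 0.0022) = $99,361.25.

$99,361.25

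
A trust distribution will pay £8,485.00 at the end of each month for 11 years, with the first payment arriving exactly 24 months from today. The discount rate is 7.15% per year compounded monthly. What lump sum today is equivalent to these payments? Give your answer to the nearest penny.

Ordinary annuity of 132 payments, first payment at period 24.
Periodic rate r = 0.0715/12 per month; n is counted in months.
The ordinary-annuity PV formula values the stream one period before the first payment (period 23); discount that back 23 periods:
PV₀ = 8,485 × [1 − (1+r)^−132] / r × (1+r)^−23 = £675,128.76

£675,128.76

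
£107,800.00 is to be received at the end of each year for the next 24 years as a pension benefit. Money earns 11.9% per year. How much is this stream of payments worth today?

£844,907.65

This is an ordinary annuity: 24 payments of £107,800.00 at the end of each year.
Periodic rate r = 0.119 per year.
PV = PMT × [(1 − (1+r)^−n)/r] = 107,800 × [1 − (1+r)^−24] / r = £844,907.65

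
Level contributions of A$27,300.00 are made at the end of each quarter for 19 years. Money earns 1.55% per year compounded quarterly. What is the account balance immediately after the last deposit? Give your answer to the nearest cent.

A$2,407,269.32

This is an ordinary annuity: 76 deposits of A$27,300.00 at the end of each quarter.
Periodic rate r = 0.0155/4 per quarter; n is counted in quarters.
FV = PMT × [((1+r)^n − 1)/r] = 27,300 × [(1+r)^76 − 1] / r = A$2,407,269.32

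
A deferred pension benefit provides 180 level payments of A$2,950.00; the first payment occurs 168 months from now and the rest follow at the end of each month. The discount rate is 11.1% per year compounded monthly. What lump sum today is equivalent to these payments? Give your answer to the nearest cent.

A$55,466.04

Ordinary annuity of 180 payments, first payment at period 168.
Periodic rate r = 0.111/12 per month; n is counted in months.
The ordinary-annuity PV formula values the stream one period before the first payment (period 167); discount that back 167 periods:
PV₀ = 2,950 × [1 − (1+r)^−180] / r × (1+r)^−167 = A$55,466.04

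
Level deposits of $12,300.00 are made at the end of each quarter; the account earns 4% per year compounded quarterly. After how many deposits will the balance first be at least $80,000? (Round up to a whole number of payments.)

Periodic rate r = 0.04/4 per quarter; n is counted in quarters.
Ordinary annuity FV: 80,000 = 12,300 × [((1+r)^n − 1)/r].
(1+r)^n = 1 + 80,000 × r / 12,300, so n = ln(1 + 80,000·r/12,300) / ln(1+r) = 6.33.
Round up to a whole number of payments: n = 7.

7 payments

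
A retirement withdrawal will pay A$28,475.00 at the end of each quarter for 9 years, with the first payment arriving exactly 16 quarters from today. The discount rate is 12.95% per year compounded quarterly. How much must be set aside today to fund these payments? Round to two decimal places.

Ordinary annuity of 36 payments, first payment at period 16.
Periodic rate r = 0.1295/4 per quarter; n is counted in quarters.
The ordinary-annuity PV formula values the stream one period before the first payment (period 15); discount that back 15 periods:
PV₀ = 28,475 × [1 − (1+r)^−36] / r × (1+r)^−15 = A$372,172.80

A$372,172.80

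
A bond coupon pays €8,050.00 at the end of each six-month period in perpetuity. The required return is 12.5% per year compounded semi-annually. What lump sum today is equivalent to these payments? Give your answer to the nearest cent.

Periodic rate r = 0.125/2 per half-year.
Level perpetuity: PV = PMT / r = 8,050 / (0.125/2) = €128,800.00.

€128,800.00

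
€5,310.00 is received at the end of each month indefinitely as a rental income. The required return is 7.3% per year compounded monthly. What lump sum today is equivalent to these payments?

€872,876.71

Periodic rate r = 0.073/12 per month.
Level perpetuity: PV = PMT / r = 5,310 / (0.073/12) = €872,876.71.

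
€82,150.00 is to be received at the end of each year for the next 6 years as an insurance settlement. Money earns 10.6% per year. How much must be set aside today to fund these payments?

This is an ordinary annuity: 6 payments of €82,150.00 at the end of each year.
Periodic rate r = 0.106 per year.
PV = PMT × [(1 − (1+r)^−n)/r] = 82,150 × [1 − (1+r)^−6] / r = €351,580.42

€351,580.42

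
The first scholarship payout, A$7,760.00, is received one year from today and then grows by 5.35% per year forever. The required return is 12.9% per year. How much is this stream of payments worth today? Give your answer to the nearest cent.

Periodic rate r = 0.129 per year.
Growing perpetuity (Gordon): PV = PMT₁ / (r − g) = 7,760 / (r − 0.0535) = A$102,781.46.

A$102,781.46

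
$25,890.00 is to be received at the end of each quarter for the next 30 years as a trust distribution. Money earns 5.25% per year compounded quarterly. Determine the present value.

$1,560,028.76

This is an ordinary annuity: 120 payments of $25,890.00 at the end of each quarter.
Periodic rate r = 0.0525/4 per quarter; n is counted in quarters.
PV = PMT × [(1 − (1+r)^−n)/r] = 25,890 × [1 − (1+r)^−120] / r = $1,560,028.76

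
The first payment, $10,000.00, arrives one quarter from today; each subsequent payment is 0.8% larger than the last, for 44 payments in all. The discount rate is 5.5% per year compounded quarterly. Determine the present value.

Periodic rate r = 0.055/4 per quarter; n is counted in quarters.
Growing ordinary annuity: PV = PMT₁ × [1 − ((1+g)/(1+r))^n] / (r − g) = 10,000 × [1 − ((1+0.008)/(1+r))^44] / (r − 0.008) = $385,071.99.

$385,071.99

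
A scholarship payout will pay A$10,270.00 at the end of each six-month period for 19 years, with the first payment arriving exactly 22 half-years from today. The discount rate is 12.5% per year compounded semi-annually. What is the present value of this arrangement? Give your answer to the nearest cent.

Ordinary annuity of 38 payments, first payment at period 22.
Periodic rate r = 0.125/2 per half-year; n is counted in half-years.
The ordinary-annuity PV formula values the stream one period before the first payment (period 21); discount that back 21 periods:
PV₀ = 10,270 × [1 − (1+r)^−38] / r × (1+r)^−21 = A$41,407.66

A$41,407.66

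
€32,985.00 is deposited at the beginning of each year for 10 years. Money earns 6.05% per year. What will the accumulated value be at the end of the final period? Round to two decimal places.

This is an annuity due: 10 deposits of €32,985.00 at the beginning of each year.
Periodic rate r = 0.0605 per year.
FV = PMT × [((1+r)^n − 1)/r] × (1+r) = 32,985 × [(1+r)^10 − 1] / r × (1+r) = €462,156.10

€462,156.10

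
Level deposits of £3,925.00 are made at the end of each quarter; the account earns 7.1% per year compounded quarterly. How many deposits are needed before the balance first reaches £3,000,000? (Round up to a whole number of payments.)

Periodic rate r = 0.071/4 per quarter; n is counted in quarters.
Ordinary annuity FV: 3,000,000 = 3,925 × [((1+r)^n − 1)/r].
(1+r)^n = 1 + 3,000,000 × r / 3,925, so n = ln(1 + 3,000,000·r/3,925) / ln(1+r) = 152.25.
Round up to a whole number of payments: n = 153.

153 payments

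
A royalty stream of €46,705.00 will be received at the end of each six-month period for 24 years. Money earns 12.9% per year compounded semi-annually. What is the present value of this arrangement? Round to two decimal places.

€688,066.29

This is an ordinary annuity: 48 payments of €46,705.00 at the end of each six-month period.
Periodic rate r = 0.129/2 per half-year; n is counted in half-years.
PV = PMT × [(1 − (1+r)^−n)/r] = 46,705 × [1 − (1+r)^−48] / r = €688,066.29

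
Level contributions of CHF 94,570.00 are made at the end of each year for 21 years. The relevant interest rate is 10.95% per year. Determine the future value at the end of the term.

This is an ordinary annuity: 21 deposits of CHF 94,570.00 at the end of each year.
Periodic rate r = 0.1095 per year.
FV = PMT × [((1+r)^n − 1)/r] = 94,570 × [(1+r)^21 − 1] / r = CHF 6,792,537.12

CHF 6,792,537.12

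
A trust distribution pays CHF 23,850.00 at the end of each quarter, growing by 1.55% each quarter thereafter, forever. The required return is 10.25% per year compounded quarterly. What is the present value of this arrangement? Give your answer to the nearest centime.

CHF 2,355,555.56

Periodic rate r = 0.1025/4 per quarter.
Growing perpetuity (Gordon): PV = PMT₁ / (r − g) = 23,850 / (r − 0.0155) = CHF 2,355,555.56.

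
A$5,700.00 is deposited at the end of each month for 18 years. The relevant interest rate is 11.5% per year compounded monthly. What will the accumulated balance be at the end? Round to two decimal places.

A$4,072,536.61

This is an ordinary annuity: 216 deposits of A$5,700.00 at the end of each month.
Periodic rate r = 0.115/12 per month; n is counted in months.
FV = PMT × [((1+r)^n − 1)/r] = 5,700 × [(1+r)^216 − 1] / r = A$4,072,536.61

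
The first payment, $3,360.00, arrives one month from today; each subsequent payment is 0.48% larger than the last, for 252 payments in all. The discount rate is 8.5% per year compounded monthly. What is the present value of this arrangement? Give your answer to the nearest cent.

Periodic rate r = 0.085/12 per month; n is counted in months.
Growing ordinary annuity: PV = PMT₁ × [1 − ((1+g)/(1+r))^n] / (r − g) = 3,360 × [1 − ((1+0.0048)/(1+r))^252] / (r − 0.0048) = $641,007.64.

$641,007.64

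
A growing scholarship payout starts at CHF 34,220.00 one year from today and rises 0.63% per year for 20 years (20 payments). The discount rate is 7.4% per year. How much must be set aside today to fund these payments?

CHF 368,011.99

Periodic rate r = 0.074 per year.
Growing ordinary annuity: PV = PMT₁ × [1 − ((1+g)/(1+r))^n] / (r − g) = 34,220 × [1 − ((1+0.0063)/(1+r))^20] / (r − 0.0063) = CHF 368,011.99.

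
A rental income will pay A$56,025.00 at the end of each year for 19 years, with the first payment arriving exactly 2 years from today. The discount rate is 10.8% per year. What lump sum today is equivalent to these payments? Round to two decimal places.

Ordinary annuity of 19 payments, first payment at period 2.
Periodic rate r = 0.108 per year.
The ordinary-annuity PV formula values the stream one period before the first payment (period 1); discount that back 1 periods:
PV₀ = 56,025 × [1 − (1+r)^−19] / r × (1+r)^−1 = A$401,480.23

A$401,480.23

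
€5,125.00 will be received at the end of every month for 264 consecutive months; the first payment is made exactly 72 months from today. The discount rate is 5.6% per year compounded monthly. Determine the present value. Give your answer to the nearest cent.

€558,243.83

Ordinary annuity of 264 payments, first payment at period 72.
Periodic rate r = 0.056/12 per month; n is counted in months.
The ordinary-annuity PV formula values the stream one period before the first payment (period 71); discount that back 71 periods:
PV₀ = 5,125 × [1 − (1+r)^−264] / r × (1+r)^−71 = €558,243.83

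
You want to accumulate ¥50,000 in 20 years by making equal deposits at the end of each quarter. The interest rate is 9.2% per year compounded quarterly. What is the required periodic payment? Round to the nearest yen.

¥223

Level ordinary annuity; solve FV = PMT × [((1+r)^n − 1)/r] for PMT.
Periodic rate r = 0.092/4 per quarter; n is counted in quarters.
With n = 80: PMT = 50,000 / ([((1+r)^n − 1)/r]) = ¥223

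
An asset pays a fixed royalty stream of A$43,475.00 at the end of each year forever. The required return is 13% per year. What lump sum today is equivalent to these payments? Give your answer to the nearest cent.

Periodic rate r = 0.13 per year.
Level perpetuity: PV = PMT / r = 43,475 / (0.13) = A$334,423.08.

A$334,423.08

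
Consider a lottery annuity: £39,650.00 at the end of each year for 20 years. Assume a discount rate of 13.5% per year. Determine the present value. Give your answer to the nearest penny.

£270,369.54

This is an ordinary annuity: 20 payments of £39,650.00 at the end of each year.
Periodic rate r = 0.135 per year.
PV = PMT × [(1 − (1+r)^−n)/r] = 39,650 × [1 − (1+r)^−20] / r = £270,369.54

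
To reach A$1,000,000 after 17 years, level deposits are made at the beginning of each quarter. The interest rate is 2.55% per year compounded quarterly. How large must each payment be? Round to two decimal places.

Level annuity due; solve FV = PMT × [((1+r)^n − 1)/r] × (1+r) for PMT.
Periodic rate r = 0.0255/4 per quarter; n is counted in quarters.
With n = 68: PMT = 1,000,000 / ([((1+r)^n − 1)/r] × (1+r)) = A$11,719.35

A$11,719.35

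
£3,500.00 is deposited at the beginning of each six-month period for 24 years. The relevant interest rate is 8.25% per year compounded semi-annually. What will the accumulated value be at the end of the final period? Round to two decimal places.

This is an annuity due: 48 deposits of £3,500.00 at the beginning of each six-month period.
Periodic rate r = 0.0825/2 per half-year; n is counted in half-years.
FV = PMT × [((1+r)^n − 1)/r] × (1+r) = 3,500 × [(1+r)^48 − 1] / r × (1+r) = £526,601.50

£526,601.50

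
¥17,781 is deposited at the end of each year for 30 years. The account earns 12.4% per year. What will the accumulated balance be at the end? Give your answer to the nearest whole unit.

¥4,637,661

This is an ordinary annuity: 30 deposits of ¥17,781 at the end of each year.
Periodic rate r = 0.124 per year.
FV = PMT × [((1+r)^n − 1)/r] = 17,781 × [(1+r)^30 − 1] / r = ¥4,637,661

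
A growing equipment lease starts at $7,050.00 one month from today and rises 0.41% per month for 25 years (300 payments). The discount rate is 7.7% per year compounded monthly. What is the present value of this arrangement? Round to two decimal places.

Periodic rate r = 0.077/12 per month; n is counted in months.
Growing ordinary annuity: PV = PMT₁ × [1 − ((1+g)/(1+r))^n] / (r − g) = 7,050 × [1 − ((1+0.0041)/(1+r))^300] / (r − 0.0041) = $1,518,868.40.

$1,518,868.40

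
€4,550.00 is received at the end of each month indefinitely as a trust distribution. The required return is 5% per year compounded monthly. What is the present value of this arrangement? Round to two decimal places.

€1,092,000.00

Periodic rate r = 0.05/12 per month.
Level perpetuity: PV = PMT / r = 4,550 / (0.05/12) = €1,092,000.00.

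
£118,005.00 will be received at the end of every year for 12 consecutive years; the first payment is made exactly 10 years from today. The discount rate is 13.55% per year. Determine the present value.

£217,109.67

Ordinary annuity of 12 payments, first payment at period 10.
Periodic rate r = 0.1355 per year.
The ordinary-annuity PV formula values the stream one period before the first payment (period 9); discount that back 9 periods:
PV₀ = 118,005 × [1 − (1+r)^−12] / r × (1+r)^−9 = £217,109.67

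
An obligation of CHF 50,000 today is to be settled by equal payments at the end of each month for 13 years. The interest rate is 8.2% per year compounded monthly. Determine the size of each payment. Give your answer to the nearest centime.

CHF 522.13

Level ordinary annuity; solve PV = PMT × [(1 − (1+r)^−n)/r] for PMT.
Periodic rate r = 0.082/12 per month; n is counted in months.
With n = 156: PMT = 50,000 / ([(1 − (1+r)^−n)/r]) = CHF 522.13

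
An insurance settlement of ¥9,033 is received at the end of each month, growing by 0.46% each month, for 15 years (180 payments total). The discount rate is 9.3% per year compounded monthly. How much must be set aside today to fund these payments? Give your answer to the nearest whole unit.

Periodic rate r = 0.093/12 per month; n is counted in months.
Growing ordinary annuity: PV = PMT₁ × [1 − ((1+g)/(1+r))^n] / (r − g) = 9,033 × [1 − ((1+0.0046)/(1+r))^180] / (r − 0.0046) = ¥1,235,366.

¥1,235,366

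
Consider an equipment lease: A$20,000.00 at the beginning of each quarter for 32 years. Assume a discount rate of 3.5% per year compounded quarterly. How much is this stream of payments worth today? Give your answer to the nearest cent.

This is an annuity due: 128 payments of A$20,000.00 at the beginning of each quarter.
Periodic rate r = 0.035/4 per quarter; n is counted in quarters.
PV = PMT × [(1 − (1+r)^−n)/r] × (1+r) = 20,000 × [1 − (1+r)^−128] / r × (1+r) = A$1,549,732.41

A$1,549,732.41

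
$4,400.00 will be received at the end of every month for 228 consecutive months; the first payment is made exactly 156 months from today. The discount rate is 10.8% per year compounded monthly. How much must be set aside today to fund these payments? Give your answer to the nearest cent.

Ordinary annuity of 228 payments, first payment at period 156.
Periodic rate r = 0.108/12 per month; n is counted in months.
The ordinary-annuity PV formula values the stream one period before the first payment (period 155); discount that back 155 periods:
PV₀ = 4,400 × [1 − (1+r)^−228] / r × (1+r)^−155 = $106,112.65

$106,112.65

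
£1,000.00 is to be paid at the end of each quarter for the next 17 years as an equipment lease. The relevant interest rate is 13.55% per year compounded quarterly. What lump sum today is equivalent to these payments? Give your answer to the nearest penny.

This is an ordinary annuity: 68 payments of £1,000.00 at the end of each quarter.
Periodic rate r = 0.1355/4 per quarter; n is counted in quarters.
PV = PMT × [(1 − (1+r)^−n)/r] = 1,000 × [1 − (1+r)^−68] / r = £26,456.26

£26,456.26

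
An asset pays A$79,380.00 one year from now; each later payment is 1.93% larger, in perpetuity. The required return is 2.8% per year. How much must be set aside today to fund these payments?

Periodic rate r = 0.028 per year.
Growing perpetuity (Gordon): PV = PMT₁ / (r − g) = 79,380 / (r − 0.0193) = A$9,124,137.93.

A$9,124,137.93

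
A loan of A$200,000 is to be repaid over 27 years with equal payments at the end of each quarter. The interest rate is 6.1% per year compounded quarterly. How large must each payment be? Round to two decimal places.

Level ordinary annuity; solve PV = PMT × [(1 − (1+r)^−n)/r] for PMT.
Periodic rate r = 0.061/4 per quarter; n is counted in quarters.
With n = 108: PMT = 200,000 / ([(1 − (1+r)^−n)/r]) = A$3,788.99

A$3,788.99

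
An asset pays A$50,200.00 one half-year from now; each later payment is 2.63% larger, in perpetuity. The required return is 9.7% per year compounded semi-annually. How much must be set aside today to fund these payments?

A$2,261,261.26

Periodic rate r = 0.097/2 per half-year.
Growing perpetuity (Gordon): PV = PMT₁ / (r − g) = 50,200 / (r − 0.0263) = A$2,261,261.26.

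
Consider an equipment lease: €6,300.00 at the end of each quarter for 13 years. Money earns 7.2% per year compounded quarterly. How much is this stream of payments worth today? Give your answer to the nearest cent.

This is an ordinary annuity: 52 payments of €6,300.00 at the end of each quarter.
Periodic rate r = 0.072/4 per quarter; n is counted in quarters.
PV = PMT × [(1 − (1+r)^−n)/r] = 6,300 × [1 − (1+r)^−52] / r = €211,584.86

€211,584.86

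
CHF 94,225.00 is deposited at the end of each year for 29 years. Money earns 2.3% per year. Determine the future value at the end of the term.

CHF 3,825,203.40

This is an ordinary annuity: 29 deposits of CHF 94,225.00 at the end of each year.
Periodic rate r = 0.023 per year.
FV = PMT × [((1+r)^n − 1)/r] = 94,225 × [(1+r)^29 − 1] / r = CHF 3,825,203.40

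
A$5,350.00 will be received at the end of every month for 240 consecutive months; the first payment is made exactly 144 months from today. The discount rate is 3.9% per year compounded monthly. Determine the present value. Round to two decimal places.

A$559,973.82

Ordinary annuity of 240 payments, first payment at period 144.
Periodic rate r = 0.039/12 per month; n is counted in months.
The ordinary-annuity PV formula values the stream one period before the first payment (period 143); discount that back 143 periods:
PV₀ = 5,350 × [1 − (1+r)^−240] / r × (1+r)^−143 = A$559,973.82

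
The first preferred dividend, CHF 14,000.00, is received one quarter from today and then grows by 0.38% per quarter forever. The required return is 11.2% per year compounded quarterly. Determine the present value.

Periodic rate r = 0.112/4 per quarter.
Growing perpetuity (Gordon): PV = PMT₁ / (r − g) = 14,000 / (r − 0.0038) = CHF 578,512.40.

CHF 578,512.40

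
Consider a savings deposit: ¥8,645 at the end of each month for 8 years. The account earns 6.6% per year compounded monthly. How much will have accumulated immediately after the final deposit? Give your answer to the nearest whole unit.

¥1,089,406

This is an ordinary annuity: 96 deposits of ¥8,645 at the end of each month.
Periodic rate r = 0.066/12 per month; n is counted in months.
FV = PMT × [((1+r)^n − 1)/r] = 8,645 × [(1+r)^96 − 1] / r = ¥1,089,406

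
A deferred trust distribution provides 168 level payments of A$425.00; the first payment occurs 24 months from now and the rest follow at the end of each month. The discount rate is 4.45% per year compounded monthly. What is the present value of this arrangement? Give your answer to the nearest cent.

Ordinary annuity of 168 payments, first payment at period 24.
Periodic rate r = 0.0445/12 per month; n is counted in months.
The ordinary-annuity PV formula values the stream one period before the first payment (period 23); discount that back 23 periods:
PV₀ = 425 × [1 − (1+r)^−168] / r × (1+r)^−23 = A$48,737.53

A$48,737.53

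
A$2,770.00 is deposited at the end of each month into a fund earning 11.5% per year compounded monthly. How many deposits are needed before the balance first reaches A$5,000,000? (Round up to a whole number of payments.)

Periodic rate r = 0.115/12 per month; n is counted in months.
Ordinary annuity FV: 5,000,000 = 2,770 × [((1+r)^n − 1)/r].
(1+r)^n = 1 + 5,000,000 × r / 2,770, so n = ln(1 + 5,000,000·r/2,770) / ln(1+r) = 304.77.
Round up to a whole number of payments: n = 305.

305 payments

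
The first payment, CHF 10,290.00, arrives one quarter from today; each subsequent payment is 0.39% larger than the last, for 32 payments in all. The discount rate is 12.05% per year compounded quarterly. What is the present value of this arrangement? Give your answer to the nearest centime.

CHF 220,457.51

Periodic rate r = 0.1205/4 per quarter; n is counted in quarters.
Growing ordinary annuity: PV = PMT₁ × [1 − ((1+g)/(1+r))^n] / (r − g) = 10,290 × [1 − ((1+0.0039)/(1+r))^32] / (r − 0.0039) = CHF 220,457.51.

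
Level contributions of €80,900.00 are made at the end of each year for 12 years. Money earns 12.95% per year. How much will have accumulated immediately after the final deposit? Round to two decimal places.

€2,068,768.47

This is an ordinary annuity: 12 deposits of €80,900.00 at the end of each year.
Periodic rate r = 0.1295 per year.
FV = PMT × [((1+r)^n − 1)/r] = 80,900 × [(1+r)^12 − 1] / r = €2,068,768.47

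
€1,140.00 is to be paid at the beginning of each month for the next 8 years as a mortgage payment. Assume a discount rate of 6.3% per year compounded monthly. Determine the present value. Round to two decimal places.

This is an annuity due: 96 payments of €1,140.00 at the beginning of each month.
Periodic rate r = 0.063/12 per month; n is counted in months.
PV = PMT × [(1 − (1+r)^−n)/r] × (1+r) = 1,140 × [1 − (1+r)^−96] / r × (1+r) = €86,242.17

€86,242.17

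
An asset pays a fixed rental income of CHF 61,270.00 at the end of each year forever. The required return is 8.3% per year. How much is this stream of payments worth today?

Periodic rate r = 0.083 per year.
Level perpetuity: PV = PMT / r = 61,270 / (0.083) = CHF 738,192.77.

CHF 738,192.77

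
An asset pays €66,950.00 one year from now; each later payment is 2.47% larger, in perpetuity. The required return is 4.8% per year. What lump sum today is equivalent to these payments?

€2,873,390.56

Periodic rate r = 0.048 per year.
Growing perpetuity (Gordon): PV = PMT₁ / (r − g) = 66,950 / (r − 0.0247) = €2,873,390.56.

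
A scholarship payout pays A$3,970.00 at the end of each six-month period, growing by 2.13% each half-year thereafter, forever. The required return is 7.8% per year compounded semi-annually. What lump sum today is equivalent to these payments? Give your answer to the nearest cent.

Periodic rate r = 0.078/2 per half-year.
Growing perpetuity (Gordon): PV = PMT₁ / (r − g) = 3,970 / (r − 0.0213) = A$224,293.79.

A$224,293.79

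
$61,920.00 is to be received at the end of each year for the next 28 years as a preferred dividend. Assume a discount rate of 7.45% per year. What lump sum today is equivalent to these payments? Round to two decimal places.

This is an ordinary annuity: 28 payments of $61,920.00 at the end of each year.
Periodic rate r = 0.0745 per year.
PV = PMT × [(1 − (1+r)^−n)/r] = 61,920 × [1 − (1+r)^−28] / r = $719,994.66

$719,994.66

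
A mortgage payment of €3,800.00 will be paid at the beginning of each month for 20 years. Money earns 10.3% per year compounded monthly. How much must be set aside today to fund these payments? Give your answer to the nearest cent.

This is an annuity due: 240 payments of €3,800.00 at the beginning of each month.
Periodic rate r = 0.103/12 per month; n is counted in months.
PV = PMT × [(1 − (1+r)^−n)/r] × (1+r) = 3,800 × [1 − (1+r)^−240] / r × (1+r) = €389,105.42

€389,105.42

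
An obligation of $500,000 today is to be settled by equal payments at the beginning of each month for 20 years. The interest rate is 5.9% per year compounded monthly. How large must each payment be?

Level annuity due; solve PV = PMT × [(1 − (1+r)^−n)/r] × (1+r) for PMT.
Periodic rate r = 0.059/12 per month; n is counted in months.
With n = 240: PMT = 500,000 / ([(1 − (1+r)^−n)/r] × (1+r)) = $3,535.98

$3,535.98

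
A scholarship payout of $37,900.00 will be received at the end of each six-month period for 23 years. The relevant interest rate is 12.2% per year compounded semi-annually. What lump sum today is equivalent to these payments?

$580,535.75

This is an ordinary annuity: 46 payments of $37,900.00 at the end of each six-month period.
Periodic rate r = 0.122/2 per half-year; n is counted in half-years.
PV = PMT × [(1 − (1+r)^−n)/r] = 37,900 × [1 − (1+r)^−46] / r = $580,535.75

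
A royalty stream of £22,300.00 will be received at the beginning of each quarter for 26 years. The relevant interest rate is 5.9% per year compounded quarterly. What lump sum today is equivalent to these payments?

£1,199,561.54

This is an annuity due: 104 payments of £22,300.00 at the beginning of each quarter.
Periodic rate r = 0.059/4 per quarter; n is counted in quarters.
PV = PMT × [(1 − (1+r)^−n)/r] × (1+r) = 22,300 × [1 − (1+r)^−104] / r × (1+r) = £1,199,561.54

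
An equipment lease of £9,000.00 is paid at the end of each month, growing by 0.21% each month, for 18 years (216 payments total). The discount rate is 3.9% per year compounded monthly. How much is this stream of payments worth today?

£1,717,317.80

Periodic rate r = 0.039/12 per month; n is counted in months.
Growing ordinary annuity: PV = PMT₁ × [1 − ((1+g)/(1+r))^n] / (r − g) = 9,000 × [1 − ((1+0.0021)/(1+r))^216] / (r − 0.0021) = £1,717,317.80.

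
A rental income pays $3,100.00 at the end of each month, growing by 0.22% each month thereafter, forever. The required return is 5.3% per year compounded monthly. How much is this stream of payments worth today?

Periodic rate r = 0.053/12 per month.
Growing perpetuity (Gordon): PV = PMT₁ / (r − g) = 3,100 / (r − 0.0022) = $1,398,496.24.

$1,398,496.24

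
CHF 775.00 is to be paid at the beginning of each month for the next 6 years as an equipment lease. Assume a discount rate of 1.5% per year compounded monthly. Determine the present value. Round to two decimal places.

CHF 53,397.48

This is an annuity due: 72 payments of CHF 775.00 at the beginning of each month.
Periodic rate r = 0.015/12 per month; n is counted in months.
PV = PMT × [(1 − (1+r)^−n)/r] × (1+r) = 775 × [1 − (1+r)^−72] / r × (1+r) = CHF 53,397.48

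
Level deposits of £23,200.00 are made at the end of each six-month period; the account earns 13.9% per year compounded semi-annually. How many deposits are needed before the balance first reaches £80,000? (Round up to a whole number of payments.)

Periodic rate r = 0.139/2 per half-year; n is counted in half-years.
Ordinary annuity FV: 80,000 = 23,200 × [((1+r)^n − 1)/r].
(1+r)^n = 1 + 80,000 × r / 23,200, so n = ln(1 + 80,000·r/23,200) / ln(1+r) = 3.20.
Round up to a whole number of payments: n = 4.

4 payments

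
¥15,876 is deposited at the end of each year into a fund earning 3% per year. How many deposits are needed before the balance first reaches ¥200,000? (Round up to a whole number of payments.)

Periodic rate r = 0.03 per year.
Ordinary annuity FV: 200,000 = 15,876 × [((1+r)^n − 1)/r].
(1+r)^n = 1 + 200,000 × r / 15,876, so n = ln(1 + 200,000·r/15,876) / ln(1+r) = 10.85.
Round up to a whole number of payments: n = 11.

11 payments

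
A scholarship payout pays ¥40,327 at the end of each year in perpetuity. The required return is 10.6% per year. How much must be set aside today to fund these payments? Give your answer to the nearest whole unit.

Periodic rate r = 0.106 per year.
Level perpetuity: PV = PMT / r = 40,327 / (0.106) = ¥380,443.

¥380,443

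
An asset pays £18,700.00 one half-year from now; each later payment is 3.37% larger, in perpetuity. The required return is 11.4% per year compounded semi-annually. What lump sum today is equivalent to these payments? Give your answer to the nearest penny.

Periodic rate r = 0.114/2 per half-year.
Growing perpetuity (Gordon): PV = PMT₁ / (r − g) = 18,700 / (r − 0.0337) = £802,575.11.

£802,575.11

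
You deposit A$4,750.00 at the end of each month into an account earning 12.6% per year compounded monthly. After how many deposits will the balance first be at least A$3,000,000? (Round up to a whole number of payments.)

195 payments

Periodic rate r = 0.126/12 per month; n is counted in months.
Ordinary annuity FV: 3,000,000 = 4,750 × [((1+r)^n − 1)/r].
(1+r)^n = 1 + 3,000,000 × r / 4,750, so n = ln(1 + 3,000,000·r/4,750) / ln(1+r) = 194.57.
Round up to a whole number of payments: n = 195.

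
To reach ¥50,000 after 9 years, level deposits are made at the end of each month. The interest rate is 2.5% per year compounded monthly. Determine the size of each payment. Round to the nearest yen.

Level ordinary annuity; solve FV = PMT × [((1+r)^n − 1)/r] for PMT.
Periodic rate r = 0.025/12 per month; n is counted in months.
With n = 108: PMT = 50,000 / ([((1+r)^n − 1)/r]) = ¥413

¥413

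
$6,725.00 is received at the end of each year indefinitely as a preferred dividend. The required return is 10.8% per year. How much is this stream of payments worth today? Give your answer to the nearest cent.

$62,268.52

Periodic rate r = 0.108 per year.
Level perpetuity: PV = PMT / r = 6,725 / (0.108) = $62,268.52.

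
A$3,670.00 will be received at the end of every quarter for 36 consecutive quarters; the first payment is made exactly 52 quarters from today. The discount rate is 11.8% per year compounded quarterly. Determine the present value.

A$18,325.96

Ordinary annuity of 36 payments, first payment at period 52.
Periodic rate r = 0.118/4 per quarter; n is counted in quarters.
The ordinary-annuity PV formula values the stream one period before the first payment (period 51); discount that back 51 periods:
PV₀ = 3,670 × [1 − (1+r)^−36] / r × (1+r)^−51 = A$18,325.96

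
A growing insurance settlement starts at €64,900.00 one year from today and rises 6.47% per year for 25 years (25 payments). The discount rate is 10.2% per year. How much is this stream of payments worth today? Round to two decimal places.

Periodic rate r = 0.102 per year.
Growing ordinary annuity: PV = PMT₁ × [1 − ((1+g)/(1+r))^n] / (r − g) = 64,900 × [1 − ((1+0.0647)/(1+r))^25] / (r − 0.0647) = €1,004,286.02.

€1,004,286.02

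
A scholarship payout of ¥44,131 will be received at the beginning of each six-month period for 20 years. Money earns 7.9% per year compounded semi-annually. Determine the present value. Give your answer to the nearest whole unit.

¥914,772

This is an annuity due: 40 payments of ¥44,131 at the beginning of each six-month period.
Periodic rate r = 0.079/2 per half-year; n is counted in half-years.
PV = PMT × [(1 − (1+r)^−n)/r] × (1+r) = 44,131 × [1 − (1+r)^−40] / r × (1+r) = ¥914,772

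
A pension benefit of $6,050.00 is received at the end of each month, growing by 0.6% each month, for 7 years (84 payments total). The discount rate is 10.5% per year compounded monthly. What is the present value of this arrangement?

Periodic rate r = 0.105/12 per month; n is counted in months.
Growing ordinary annuity: PV = PMT₁ × [1 − ((1+g)/(1+r))^n] / (r − g) = 6,050 × [1 − ((1+0.006)/(1+r))^84] / (r − 0.006) = $450,817.79.

$450,817.79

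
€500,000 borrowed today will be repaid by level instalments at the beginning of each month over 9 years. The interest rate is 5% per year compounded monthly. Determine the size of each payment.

Level annuity due; solve PV = PMT × [(1 − (1+r)^−n)/r] × (1+r) for PMT.
Periodic rate r = 0.05/12 per month; n is counted in months.
With n = 108: PMT = 500,000 / ([(1 − (1+r)^−n)/r] × (1+r)) = €5,734.74

€5,734.74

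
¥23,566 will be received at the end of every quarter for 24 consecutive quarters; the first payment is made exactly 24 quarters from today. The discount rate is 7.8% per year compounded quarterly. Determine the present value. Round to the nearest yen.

¥287,491

Ordinary annuity of 24 payments, first payment at period 24.
Periodic rate r = 0.078/4 per quarter; n is counted in quarters.
The ordinary-annuity PV formula values the stream one period before the first payment (period 23); discount that back 23 periods:
PV₀ = 23,566 × [1 − (1+r)^−24] / r × (1+r)^−23 = ¥287,491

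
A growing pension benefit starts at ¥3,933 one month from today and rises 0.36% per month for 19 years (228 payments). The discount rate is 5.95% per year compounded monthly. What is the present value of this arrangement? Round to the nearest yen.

Periodic rate r = 0.0595/12 per month; n is counted in months.
Growing ordinary annuity: PV = PMT₁ × [1 − ((1+g)/(1+r))^n] / (r − g) = 3,933 × [1 − ((1+0.0036)/(1+r))^228] / (r − 0.0036) = ¥768,352.

¥768,352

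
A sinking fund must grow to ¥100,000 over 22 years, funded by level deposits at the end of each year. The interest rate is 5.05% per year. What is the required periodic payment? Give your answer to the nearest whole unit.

¥2,582

Level ordinary annuity; solve FV = PMT × [((1+r)^n − 1)/r] for PMT.
Periodic rate r = 0.0505 per year.
With n = 22: PMT = 100,000 / ([((1+r)^n − 1)/r]) = ¥2,582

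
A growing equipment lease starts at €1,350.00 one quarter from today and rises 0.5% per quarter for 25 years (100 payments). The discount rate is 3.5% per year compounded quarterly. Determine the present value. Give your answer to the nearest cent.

Periodic rate r = 0.035/4 per quarter; n is counted in quarters.
Growing ordinary annuity: PV = PMT₁ × [1 − ((1+g)/(1+r))^n] / (r − g) = 1,350 × [1 − ((1+0.005)/(1+r))^100] / (r − 0.005) = €111,941.62.

€111,941.62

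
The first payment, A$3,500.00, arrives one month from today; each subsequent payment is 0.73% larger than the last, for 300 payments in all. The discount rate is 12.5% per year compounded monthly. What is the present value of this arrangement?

A$678,488.78

Periodic rate r = 0.125/12 per month; n is counted in months.
Growing ordinary annuity: PV = PMT₁ × [1 − ((1+g)/(1+r))^n] / (r − g) = 3,500 × [1 − ((1+0.0073)/(1+r))^300] / (r − 0.0073) = A$678,488.78.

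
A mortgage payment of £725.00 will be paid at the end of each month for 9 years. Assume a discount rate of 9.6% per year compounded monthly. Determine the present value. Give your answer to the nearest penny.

This is an ordinary annuity: 108 payments of £725.00 at the end of each month.
Periodic rate r = 0.096/12 per month; n is counted in months.
PV = PMT × [(1 − (1+r)^−n)/r] = 725 × [1 − (1+r)^−108] / r = £52,297.49

£52,297.49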